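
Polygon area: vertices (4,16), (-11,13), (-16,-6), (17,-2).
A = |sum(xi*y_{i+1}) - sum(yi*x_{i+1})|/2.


sum(xi*y_{i+1}) = 4*13 - 11*(-6) - 16*(-2) + 17*16 = 422
sum(yi*x_{i+1}) = 16*(-11) + 13*(-16) - 6*17 - 2*4 = -494
Area = |422 + 494|/2 = 916/2 = 458.0000

458.0000 sq units


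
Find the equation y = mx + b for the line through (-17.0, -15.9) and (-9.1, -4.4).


m = (11.5)/(7.9) = 1.4557
b = y1 - m*x1 = -15.9 - (11.5*(-17.0))/(7.9) = -15.9 + 24.7468 = 8.8468

y = 1.4557x + 8.8468


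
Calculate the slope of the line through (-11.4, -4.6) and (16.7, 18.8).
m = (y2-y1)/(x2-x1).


dy = 18.8 + 4.6 = 23.4
dx = 16.7 + 11.4 = 28.1
m = 23.4/28.1 = 0.8327

m = 0.8327


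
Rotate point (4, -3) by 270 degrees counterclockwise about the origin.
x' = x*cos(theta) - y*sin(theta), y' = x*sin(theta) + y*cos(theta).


cos(270) = 0, sin(270) = -1
x' = 4*0 + 3*(-1) = -3
y' = 4*(-1) - 3*0 = -4

(-3, -4)


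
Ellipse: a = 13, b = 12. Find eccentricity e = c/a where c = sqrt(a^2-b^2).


c = sqrt(169-144) = sqrt(25) = 5.0000
e = c/a = 5/13 = 0.3846

e = 0.3846


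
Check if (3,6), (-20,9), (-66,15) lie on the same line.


3*(9-15) - 20*(15-6) - 66*(6-9)
= -18 - 180 + 198 = 0

Yes, collinear (determinant = 0)


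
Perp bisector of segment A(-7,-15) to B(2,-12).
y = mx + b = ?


Midpoint = (-2.5, -13.5)
Slope of AB = dy/dx = 3/9 = 0.3333
Perp slope = -dx/dy = -9/3 = -3.0000
b = My - (perp slope)*Mx = -13.5 + (9*(-2.5))/3 = -13.5 - 7.5000 = -21.0000

y = -3.0000x - 21.0000


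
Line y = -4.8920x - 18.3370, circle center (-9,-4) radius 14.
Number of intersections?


Substitute y = -4.8920x - 18.3370: (x+ 9)^2 + (-4.8920x- 18.3370+ 4)^2 = 196
Expand to Ax^2 + Bx + C = 0, where b-k = -14.337
A = 1+m^2 = 24.931664
B = 2(m(b-k) - h) = 2(-4.8920*(-14.337) + 9) = 158.273208
C = h^2 + (b-k)^2 - r^2 = 81 + 205.549569 - 196 = 90.549569
disc = B^2-4AC = 25050.4084 - 9030.2057 = 16020.2027
disc > 0

2 intersection points


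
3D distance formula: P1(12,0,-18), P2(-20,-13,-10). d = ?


dx=-32, dy=-13, dz=8
d = sqrt(1024+169+64) = sqrt(1257) = 35.4542

35.4542


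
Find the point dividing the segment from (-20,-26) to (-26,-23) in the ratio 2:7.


Px = (2*(-26) + 7*(-20))/9 = -192/9 = -21.3333
Py = (2*(-23) + 7*(-26))/9 = -228/9 = -25.3333

P = (-21.3333, -25.3333)


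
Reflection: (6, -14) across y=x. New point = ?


Reflection rule for y=x: (y, x)
(6, -14) -> (-14, 6)

(-14, 6)


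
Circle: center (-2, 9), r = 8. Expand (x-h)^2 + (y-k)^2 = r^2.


(x+ 2)^2 + (y-9)^2 = 8^2
D = -2h = 4, E = -2k = -18
F = h^2+k^2-r^2 = 4+81-64 = 21

x^2 + y^2 + 4x - 18y + 21 = 0


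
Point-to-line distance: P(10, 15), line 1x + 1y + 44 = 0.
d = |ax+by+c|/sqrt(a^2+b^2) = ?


|1*10 + 1*15 + 44| = |69| = 69
sqrt(1 + 1) = sqrt(2) = 1.4142
d = 69/sqrt(2) = 48.7904

48.7904


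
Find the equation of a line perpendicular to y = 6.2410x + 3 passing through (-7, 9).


Perpendicular slope = -1/m1 = -1/6.2410 = -0.1602
b2 = y0 - m2*x0 = 9 - 7/6.2410 = 9 - 1.1216 = 7.8784

y = -0.1602x + 7.8784


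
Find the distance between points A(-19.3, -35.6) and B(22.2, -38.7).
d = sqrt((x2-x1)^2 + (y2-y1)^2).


dx = 22.2 + 19.3 = 41.5
dy = -38.7 + 35.6 = -3.1
d = sqrt(1722.25 + 9.61) = sqrt(1731.86) = 41.6156

41.6156


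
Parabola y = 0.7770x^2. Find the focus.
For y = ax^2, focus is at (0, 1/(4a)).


a = 0.7770
4a = 3.1080
focus = (0, 1/3.1080) = (0, 0.3218)

Focus = (0, 0.3218)


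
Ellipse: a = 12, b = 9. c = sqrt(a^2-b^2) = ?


c^2 = 12^2 - 9^2 = 144 - 81 = 63
c = sqrt(63) = 7.9373

c = 7.9373


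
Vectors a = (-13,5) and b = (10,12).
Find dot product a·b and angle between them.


a·b = -13*10 + 5*12 = -130 + 60 = -70
|a| = sqrt(169+25) = 13.9284
|b| = sqrt(100+144) = 15.6205
cos(theta) = -70/(sqrt(194)*sqrt(244)) = -70/sqrt(47336) = -0.321738
theta = arccos(-70/sqrt(47336)) = 108.7681 degrees

a·b = -70, theta = 108.7681 deg


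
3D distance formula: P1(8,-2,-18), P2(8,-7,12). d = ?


dx=0, dy=-5, dz=30
d = sqrt(0+25+900) = sqrt(925) = 30.4138

30.4138


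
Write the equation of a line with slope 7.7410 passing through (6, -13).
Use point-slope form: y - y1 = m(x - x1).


y + 13 = 7.7410(x - 6)
y = 7.7410x - 13 - 7.7410*6
y = 7.7410x - 59.4460

y = 7.7410x - 59.4460


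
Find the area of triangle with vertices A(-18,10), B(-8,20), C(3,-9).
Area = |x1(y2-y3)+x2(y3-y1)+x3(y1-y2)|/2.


-18*(20+ 9) = -522
-8*(-9-10) = 152
3*(10-20) = -30
sum = -400
Area = |-400|/2 = 200.0000

200.0000 sq units


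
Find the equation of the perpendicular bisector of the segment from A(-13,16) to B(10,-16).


Midpoint = (-1.5, 0)
Slope of AB = dy/dx = -32/23 = -1.3913
Perp slope = -dx/dy = 23/32 = 0.7188
b = My - (perp slope)*Mx = 0 + (23*(-1.5))/(-32) = 0 + 1.0781 = 1.0781

y = 0.7188x + 1.0781


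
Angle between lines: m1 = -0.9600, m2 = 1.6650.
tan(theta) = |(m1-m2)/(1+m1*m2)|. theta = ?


m1-m2 = -2.625
1+m1*m2 = -0.5984
tan(theta) = |-2.625/(-0.5984)| = 4.386698
theta = arctan(|-2.625/(-0.5984)|) = 77.1582 degrees (acute angle)

77.1582 degrees


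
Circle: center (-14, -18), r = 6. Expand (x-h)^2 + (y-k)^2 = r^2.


(x+ 14)^2 + (y+ 18)^2 = 6^2
D = -2h = 28, E = -2k = 36
F = h^2+k^2-r^2 = 196+324-36 = 484

x^2 + y^2 + 28x + 36y + 484 = 0


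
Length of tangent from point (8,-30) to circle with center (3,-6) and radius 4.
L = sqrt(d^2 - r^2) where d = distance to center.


d = sqrt((8-3)^2 + (-30+ 6)^2) = sqrt(25+576) = 24.5153
L = sqrt(601.0000 - 16) = sqrt(585.0000) = 24.1868

24.1868


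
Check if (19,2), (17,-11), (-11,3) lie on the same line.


19*(-11-3) + 17*(3-2) - 11*(2+ 11)
= -266 + 17 - 143 = -392

No, not collinear (determinant = -392)


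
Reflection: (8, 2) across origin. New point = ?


Reflection rule for origin: (-x, -y)
(8, 2) -> (-8, -2)

(-8, -2)


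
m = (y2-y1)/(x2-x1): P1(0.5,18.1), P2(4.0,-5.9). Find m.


dy = -5.9 - 18.1 = -24.0
dx = 4.0 - 0.5 = 3.5
m = -24.0/3.5 = -6.8571

m = -6.8571


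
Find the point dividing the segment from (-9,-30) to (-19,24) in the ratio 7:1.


Px = (7*(-19) + 1*(-9))/8 = -142/8 = -17.7500
Py = (7*24 + 1*(-30))/8 = 138/8 = 17.2500

P = (-17.7500, 17.2500)


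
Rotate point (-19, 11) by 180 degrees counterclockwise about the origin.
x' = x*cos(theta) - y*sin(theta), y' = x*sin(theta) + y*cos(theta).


cos(180) = -1, sin(180) = 0
x' = -19*(-1) - 11*0 = 19
y' = -19*0 + 11*(-1) = -11

(19, -11)


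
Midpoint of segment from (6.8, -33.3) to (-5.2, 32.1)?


Mx = (6.8 - 5.2)/2 = 1.6/2 = 0.8000
My = (-33.3 + 32.1)/2 = -1.2/2 = -0.6000

(0.8000, -0.6000)


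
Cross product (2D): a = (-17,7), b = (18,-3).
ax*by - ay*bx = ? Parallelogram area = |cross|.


cross = -17*(-3) - 7*18 = 51 - 126 = -75
Parallelogram area = |-75| = 75

cross = -75, parallelogram area = 75


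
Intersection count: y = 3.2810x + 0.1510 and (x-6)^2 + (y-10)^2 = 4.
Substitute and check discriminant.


Substitute y = 3.2810x + 0.1510: (x-6)^2 + (3.2810x+0.1510-10)^2 = 4
Expand to Ax^2 + Bx + C = 0, where b-k = -9.849
A = 1+m^2 = 11.764961
B = 2(m(b-k) - h) = 2(3.2810*(-9.849) - 6) = -76.629138
C = h^2 + (b-k)^2 - r^2 = 36 + 97.002801 - 4 = 129.002801
disc = B^2-4AC = 5872.0248 - 6070.8517 = -198.8269
disc < 0

0 intersection points


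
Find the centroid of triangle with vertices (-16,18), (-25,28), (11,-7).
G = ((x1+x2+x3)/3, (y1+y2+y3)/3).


Gx = (-16- 25+11)/3 = -30/3 = -10.0000
Gy = (18+28- 7)/3 = 39/3 = 13.0000

G = (-10.0000, 13.0000)


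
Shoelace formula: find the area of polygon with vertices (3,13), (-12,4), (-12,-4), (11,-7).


sum(xi*y_{i+1}) = 3*4 - 12*(-4) - 12*(-7) + 11*13 = 287
sum(yi*x_{i+1}) = 13*(-12) + 4*(-12) - 4*11 - 7*3 = -269
Area = |287 + 269|/2 = 556/2 = 278.0000

278.0000 sq units


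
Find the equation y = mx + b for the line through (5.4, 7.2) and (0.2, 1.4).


m = (-5.8)/(-5.2) = 1.1154
b = y1 - m*x1 = 7.2 - (-5.8*5.4)/(-5.2) = 7.2 - 6.0231 = 1.1769

y = 1.1154x + 1.1769


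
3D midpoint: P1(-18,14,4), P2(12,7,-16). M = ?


Mx = (-18+12)/2 = -3.0000
My = (14+7)/2 = 10.5000
Mz = (4- 16)/2 = -6.0000

M = (-3.0000, 10.5000, -6.0000)


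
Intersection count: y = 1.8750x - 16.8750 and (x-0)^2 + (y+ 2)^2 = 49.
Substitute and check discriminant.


Substitute y = 1.8750x - 16.8750: (x-0)^2 + (1.8750x- 16.8750+ 2)^2 = 49
Expand to Ax^2 + Bx + C = 0, where b-k = -14.875
A = 1+m^2 = 4.515625
B = 2(m(b-k) - h) = 2(1.8750*(-14.875) - 0) = -55.78125
C = h^2 + (b-k)^2 - r^2 = 0 + 221.265625 - 49 = 172.265625
disc = B^2-4AC = 3111.5479 - 3111.5479 = 0
disc = 0

1 intersection point (tangent)


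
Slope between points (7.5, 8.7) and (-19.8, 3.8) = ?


dy = 3.8 - 8.7 = -4.9
dx = -19.8 - 7.5 = -27.3
m = -4.9/(-27.3) = 0.1795

m = 0.1795


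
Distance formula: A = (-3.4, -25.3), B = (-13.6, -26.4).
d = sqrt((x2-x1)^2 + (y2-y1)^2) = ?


dx = -13.6 + 3.4 = -10.2
dy = -26.4 + 25.3 = -1.1
d = sqrt(104.04 + 1.21) = sqrt(105.25) = 10.2591

10.2591


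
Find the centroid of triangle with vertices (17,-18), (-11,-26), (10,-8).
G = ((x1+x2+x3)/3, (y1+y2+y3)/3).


Gx = (17- 11+10)/3 = 16/3 = 5.3333
Gy = (-18- 26- 8)/3 = -52/3 = -17.3333

G = (5.3333, -17.3333)


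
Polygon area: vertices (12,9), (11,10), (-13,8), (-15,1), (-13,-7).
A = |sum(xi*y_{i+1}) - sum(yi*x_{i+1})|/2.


sum(xi*y_{i+1}) = 12*10 + 11*8 - 13*1 - 15*(-7) - 13*9 = 183
sum(yi*x_{i+1}) = 9*11 + 10*(-13) + 8*(-15) + 1*(-13) - 7*12 = -248
Area = |183 + 248|/2 = 431/2 = 215.5000

215.5000 sq units


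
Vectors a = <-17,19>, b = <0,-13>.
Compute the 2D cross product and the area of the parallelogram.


cross = -17*(-13) - 19*0 = 221 - 0 = 221
Parallelogram area = |221| = 221

cross = 221, parallelogram area = 221


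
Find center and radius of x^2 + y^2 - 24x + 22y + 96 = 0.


h = -D/2 = 24/2 = 12
k = -E/2 = -22/2 = -11
r^2 = h^2 + k^2 - F = 144 + 121 - 96 = 169
r = 13

Center (12, -11), radius = 13


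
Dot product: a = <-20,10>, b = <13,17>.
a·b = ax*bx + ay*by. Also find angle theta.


a·b = -20*13 + 10*17 = -260 + 170 = -90
|a| = sqrt(400+100) = 22.3607
|b| = sqrt(169+289) = 21.4009
cos(theta) = -90/(sqrt(500)*sqrt(458)) = -90/sqrt(229000) = -0.188072
theta = arccos(-90/sqrt(229000)) = 100.8403 degrees

a·b = -90, theta = 100.8403 deg


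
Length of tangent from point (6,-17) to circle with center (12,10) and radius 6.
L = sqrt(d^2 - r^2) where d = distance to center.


d = sqrt((6-12)^2 + (-17-10)^2) = sqrt(36+729) = 27.6586
L = sqrt(765.0000 - 36) = sqrt(729.0000) = 27.0000

27.0000


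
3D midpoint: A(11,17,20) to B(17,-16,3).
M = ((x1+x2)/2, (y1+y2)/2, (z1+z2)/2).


Mx = (11+17)/2 = 14.0000
My = (17- 16)/2 = 0.5000
Mz = (20+3)/2 = 11.5000

M = (14.0000, 0.5000, 11.5000)


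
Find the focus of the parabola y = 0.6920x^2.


a = 0.6920
4a = 2.7680
focus = (0, 1/2.7680) = (0, 0.3613)

Focus = (0, 0.3613)


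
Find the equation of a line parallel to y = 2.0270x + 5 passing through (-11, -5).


Parallel lines have equal slopes.
m2 = 2.0270
b2 = -5 - 2.0270*(-11) = 17.2970

y = 2.0270x + 17.2970


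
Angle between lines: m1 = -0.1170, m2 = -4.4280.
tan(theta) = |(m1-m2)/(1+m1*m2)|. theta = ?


m1-m2 = 4.311
1+m1*m2 = 1.518076
tan(theta) = |4.311/1.518076| = 2.839779
theta = arctan(|4.311/1.518076|) = 70.6008 degrees (acute angle)

70.6008 degrees


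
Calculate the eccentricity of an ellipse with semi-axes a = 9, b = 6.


c = sqrt(81-36) = sqrt(45) = 6.7082
e = c/a = sqrt(45)/9 = 0.7454

e = 0.7454


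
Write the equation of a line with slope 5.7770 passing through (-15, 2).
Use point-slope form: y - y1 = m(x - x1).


y - 2 = 5.7770(x + 15)
y = 5.7770x + 2 - 5.7770*(-15)
y = 5.7770x + 88.6550

y = 5.7770x + 88.6550


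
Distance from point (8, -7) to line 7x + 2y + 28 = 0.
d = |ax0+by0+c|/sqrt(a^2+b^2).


|7*8 + 2*(-7) + 28| = |70| = 70
sqrt(49 + 4) = sqrt(53) = 7.2801
d = 70/sqrt(53) = 9.6152

9.6152


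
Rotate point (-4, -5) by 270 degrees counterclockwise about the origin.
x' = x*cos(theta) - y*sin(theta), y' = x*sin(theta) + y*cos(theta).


cos(270) = 0, sin(270) = -1
x' = -4*0 + 5*(-1) = -5
y' = -4*(-1) - 5*0 = 4

(-5, 4)


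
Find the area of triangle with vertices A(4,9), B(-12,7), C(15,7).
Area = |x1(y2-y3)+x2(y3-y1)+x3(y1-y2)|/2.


4*(7-7) = 0
-12*(7-9) = 24
15*(9-7) = 30
sum = 54
Area = |54|/2 = 27.0000

27.0000 sq units


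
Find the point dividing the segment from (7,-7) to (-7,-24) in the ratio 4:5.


Px = (4*(-7) + 5*7)/9 = 7/9 = 0.7778
Py = (4*(-24) + 5*(-7))/9 = -131/9 = -14.5556

P = (0.7778, -14.5556)


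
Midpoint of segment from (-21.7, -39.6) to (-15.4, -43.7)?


Mx = (-21.7 - 15.4)/2 = -37.1/2 = -18.5500
My = (-39.6 - 43.7)/2 = -83.3/2 = -41.6500

(-18.5500, -41.6500)


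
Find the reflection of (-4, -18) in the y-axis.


Reflection rule for y-axis: (-x, y)
(-4, -18) -> (4, -18)

(4, -18)


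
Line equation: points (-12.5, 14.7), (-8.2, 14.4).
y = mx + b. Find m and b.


m = (-0.3)/(4.3) = -0.0698
b = y1 - m*x1 = 14.7 - (-0.3*(-12.5))/(4.3) = 14.7 - 0.8721 = 13.8279

y = -0.0698x + 13.8279


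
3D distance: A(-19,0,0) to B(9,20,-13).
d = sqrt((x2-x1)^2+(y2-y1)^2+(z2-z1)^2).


dx=28, dy=20, dz=-13
d = sqrt(784+400+169) = sqrt(1353) = 36.7831

36.7831


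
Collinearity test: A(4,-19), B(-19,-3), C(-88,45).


4*(-3-45) - 19*(45+ 19) - 88*(-19+ 3)
= -192 - 1216 + 1408 = 0

Yes, collinear (determinant = 0)


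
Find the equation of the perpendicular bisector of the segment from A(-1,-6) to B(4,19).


Midpoint = (1.5, 6.5)
Slope of AB = dy/dx = 25/5 = 5.0000
Perp slope = -dx/dy = -5/25 = -0.2000
b = My - (perp slope)*Mx = 6.5 + (5*1.5)/25 = 6.5 + 0.3000 = 6.8000

y = -0.2000x + 6.8000


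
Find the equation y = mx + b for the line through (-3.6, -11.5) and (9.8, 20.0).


m = (31.5)/(13.4) = 2.3507
b = y1 - m*x1 = -11.5 - (31.5*(-3.6))/(13.4) = -11.5 + 8.4627 = -3.0373

y = 2.3507x - 3.0373


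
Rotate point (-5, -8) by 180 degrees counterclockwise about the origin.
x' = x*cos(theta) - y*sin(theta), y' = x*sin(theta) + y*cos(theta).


cos(180) = -1, sin(180) = 0
x' = -5*(-1) + 8*0 = 5
y' = -5*0 - 8*(-1) = 8

(5, 8)


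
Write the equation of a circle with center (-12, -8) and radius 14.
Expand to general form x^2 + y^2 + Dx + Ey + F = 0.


(x+ 12)^2 + (y+ 8)^2 = 14^2
D = -2h = 24, E = -2k = 16
F = h^2+k^2-r^2 = 144+64-196 = 12

x^2 + y^2 + 24x + 16y + 12 = 0


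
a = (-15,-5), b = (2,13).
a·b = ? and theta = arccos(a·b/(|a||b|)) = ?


a·b = -15*2 - 5*13 = -30 - 65 = -95
|a| = sqrt(225+25) = 15.8114
|b| = sqrt(4+169) = 13.1529
cos(theta) = -95/(sqrt(250)*sqrt(173)) = -95/sqrt(43250) = -0.456805
theta = arccos(-95/sqrt(43250)) = 117.1811 degrees

a·b = -95, theta = 117.1811 deg


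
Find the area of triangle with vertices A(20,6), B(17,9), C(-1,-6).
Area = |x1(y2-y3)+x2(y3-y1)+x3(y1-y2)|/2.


20*(9+ 6) = 300
17*(-6-6) = -204
-1*(6-9) = 3
sum = 99
Area = |99|/2 = 49.5000

49.5000 sq units


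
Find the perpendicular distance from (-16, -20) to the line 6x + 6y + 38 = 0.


|6*(-16) + 6*(-20) + 38| = |-178| = 178
sqrt(36 + 36) = sqrt(72) = 8.4853
d = 178/sqrt(72) = 20.9775

20.9775


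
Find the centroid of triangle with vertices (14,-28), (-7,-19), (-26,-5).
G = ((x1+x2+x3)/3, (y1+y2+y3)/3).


Gx = (14- 7- 26)/3 = -19/3 = -6.3333
Gy = (-28- 19- 5)/3 = -52/3 = -17.3333

G = (-6.3333, -17.3333)


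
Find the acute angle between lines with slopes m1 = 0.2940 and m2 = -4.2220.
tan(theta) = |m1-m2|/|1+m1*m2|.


m1-m2 = 4.516
1+m1*m2 = -0.241268
tan(theta) = |4.516/(-0.241268)| = 18.717774
theta = arctan(|4.516/(-0.241268)|) = 86.9419 degrees (acute angle)

86.9419 degrees


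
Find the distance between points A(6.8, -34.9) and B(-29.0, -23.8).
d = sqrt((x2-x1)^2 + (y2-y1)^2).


dx = -29.0 - 6.8 = -35.8
dy = -23.8 + 34.9 = 11.1
d = sqrt(1281.64 + 123.21) = sqrt(1404.85) = 37.4813

37.4813


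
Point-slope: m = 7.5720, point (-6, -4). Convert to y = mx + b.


y + 4 = 7.5720(x + 6)
y = 7.5720x - 4 - 7.5720*(-6)
y = 7.5720x + 41.4320

y = 7.5720x + 41.4320


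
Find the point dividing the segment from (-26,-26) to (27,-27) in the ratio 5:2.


Px = (5*27 + 2*(-26))/7 = 83/7 = 11.8571
Py = (5*(-27) + 2*(-26))/7 = -187/7 = -26.7143

P = (11.8571, -26.7143)


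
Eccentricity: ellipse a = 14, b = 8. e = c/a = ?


c = sqrt(196-64) = sqrt(132) = 11.4891
e = c/a = sqrt(132)/14 = 0.8207

e = 0.8207


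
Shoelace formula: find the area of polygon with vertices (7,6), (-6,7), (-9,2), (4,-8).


sum(xi*y_{i+1}) = 7*7 - 6*2 - 9*(-8) + 4*6 = 133
sum(yi*x_{i+1}) = 6*(-6) + 7*(-9) + 2*4 - 8*7 = -147
Area = |133 + 147|/2 = 280/2 = 140.0000

140.0000 sq units


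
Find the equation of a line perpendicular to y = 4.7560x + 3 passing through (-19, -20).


Perpendicular slope = -1/m1 = -1/4.7560 = -0.2103
b2 = y0 - m2*x0 = -20 - 19/4.7560 = -20 - 3.9950 = -23.9950

y = -0.2103x - 23.9950


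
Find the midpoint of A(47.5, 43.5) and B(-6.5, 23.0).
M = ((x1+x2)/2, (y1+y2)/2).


Mx = (47.5 - 6.5)/2 = 41.0/2 = 20.5000
My = (43.5 + 23.0)/2 = 66.5/2 = 33.2500

(20.5000, 33.2500)


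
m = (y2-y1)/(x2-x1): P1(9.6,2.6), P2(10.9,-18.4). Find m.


dy = -18.4 - 2.6 = -21.0
dx = 10.9 - 9.6 = 1.3
m = -21.0/1.3 = -16.1538

m = -16.1538


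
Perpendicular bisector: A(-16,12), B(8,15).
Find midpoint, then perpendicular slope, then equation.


Midpoint = (-4, 13.5)
Slope of AB = dy/dx = 3/24 = 0.1250
Perp slope = -dx/dy = -24/3 = -8.0000
b = My - (perp slope)*Mx = 13.5 + (24*(-4))/3 = 13.5 - 32.0000 = -18.5000

y = -8.0000x - 18.5000


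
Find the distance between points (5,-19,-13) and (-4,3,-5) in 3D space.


dx=-9, dy=22, dz=8
d = sqrt(81+484+64) = sqrt(629) = 25.0799

25.0799


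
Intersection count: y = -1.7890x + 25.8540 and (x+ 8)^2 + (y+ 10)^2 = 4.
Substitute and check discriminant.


Substitute y = -1.7890x + 25.8540: (x+ 8)^2 + (-1.7890x+25.8540+ 10)^2 = 4
Expand to Ax^2 + Bx + C = 0, where b-k = 35.854
A = 1+m^2 = 4.200521
B = 2(m(b-k) - h) = 2(-1.7890*35.854 + 8) = -112.285612
C = h^2 + (b-k)^2 - r^2 = 64 + 1285.509316 - 4 = 1345.509316
disc = B^2-4AC = 12608.0587 - 22607.3606 = -9999.3019
disc < 0

0 intersection points


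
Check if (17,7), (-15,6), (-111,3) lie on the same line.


17*(6-3) - 15*(3-7) - 111*(7-6)
= 51 + 60 - 111 = 0

Yes, collinear (determinant = 0)


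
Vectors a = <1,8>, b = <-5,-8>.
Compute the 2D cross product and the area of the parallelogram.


cross = 1*(-8) - 8*(-5) = -8 + 40 = 32
Parallelogram area = |32| = 32

cross = 32, parallelogram area = 32


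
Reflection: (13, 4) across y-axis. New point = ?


Reflection rule for y-axis: (-x, y)
(13, 4) -> (-13, 4)

(-13, 4)


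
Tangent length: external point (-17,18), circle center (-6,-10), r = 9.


d = sqrt((-17+ 6)^2 + (18+ 10)^2) = sqrt(121+784) = 30.0832
L = sqrt(905.0000 - 81) = sqrt(824.0000) = 28.7054

28.7054


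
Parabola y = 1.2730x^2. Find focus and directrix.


a = 1.2730
1/(4a) = 0.1964
Focus = (0, 0.1964)
Directrix: y = -0.1964

Focus = (0, 0.1964), Directrix: y = -0.1964


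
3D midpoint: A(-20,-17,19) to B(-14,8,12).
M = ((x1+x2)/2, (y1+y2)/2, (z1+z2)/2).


Mx = (-20- 14)/2 = -17.0000
My = (-17+8)/2 = -4.5000
Mz = (19+12)/2 = 15.5000

M = (-17.0000, -4.5000, 15.5000)


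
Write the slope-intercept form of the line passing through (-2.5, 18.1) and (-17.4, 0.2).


m = (-17.9)/(-14.9) = 1.2013
b = y1 - m*x1 = 18.1 - (-17.9*(-2.5))/(-14.9) = 18.1 + 3.0034 = 21.1034

y = 1.2013x + 21.1034


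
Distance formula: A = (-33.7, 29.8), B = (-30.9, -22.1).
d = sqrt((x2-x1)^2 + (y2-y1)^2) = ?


dx = -30.9 + 33.7 = 2.8
dy = -22.1 - 29.8 = -51.9
d = sqrt(7.84 + 2693.61) = sqrt(2701.45) = 51.9755

51.9755


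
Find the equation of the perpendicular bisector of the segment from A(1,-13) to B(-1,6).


Midpoint = (0, -3.5)
Slope of AB = dy/dx = 19/(-2) = -9.5000
Perp slope = -dx/dy = 2/19 = 0.1053
b = My - (perp slope)*Mx = -3.5 + (-2*0)/19 = -3.5 + 0 = -3.5000

y = 0.1053x - 3.5000


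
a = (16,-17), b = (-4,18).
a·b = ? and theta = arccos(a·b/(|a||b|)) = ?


a·b = 16*(-4) - 17*18 = -64 - 306 = -370
|a| = sqrt(256+289) = 23.3452
|b| = sqrt(16+324) = 18.4391
cos(theta) = -370/(sqrt(545)*sqrt(340)) = -370/sqrt(185300) = -0.859536
theta = arccos(-370/sqrt(185300)) = 149.2645 degrees

a·b = -370, theta = 149.2645 deg


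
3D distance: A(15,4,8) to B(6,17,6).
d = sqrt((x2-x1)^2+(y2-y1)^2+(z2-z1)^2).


dx=-9, dy=13, dz=-2
d = sqrt(81+169+4) = sqrt(254) = 15.9374

15.9374


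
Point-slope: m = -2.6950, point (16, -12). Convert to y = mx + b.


y + 12 = -2.6950(x - 16)
y = -2.6950x - 12 + 2.6950*16
y = -2.6950x + 31.1200

y = -2.6950x + 31.1200


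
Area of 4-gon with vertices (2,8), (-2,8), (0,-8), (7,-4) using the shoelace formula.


sum(xi*y_{i+1}) = 2*8 - 2*(-8) + 0*(-4) + 7*8 = 88
sum(yi*x_{i+1}) = 8*(-2) + 8*0 - 8*7 - 4*2 = -80
Area = |88 + 80|/2 = 168/2 = 84.0000

84.0000 sq units


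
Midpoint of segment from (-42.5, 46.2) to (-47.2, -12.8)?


Mx = (-42.5 - 47.2)/2 = -89.7/2 = -44.8500
My = (46.2 - 12.8)/2 = 33.4/2 = 16.7000

(-44.8500, 16.7000)


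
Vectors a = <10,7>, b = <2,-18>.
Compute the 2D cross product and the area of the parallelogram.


cross = 10*(-18) - 7*2 = -180 - 14 = -194
Parallelogram area = |-194| = 194

cross = -194, parallelogram area = 194


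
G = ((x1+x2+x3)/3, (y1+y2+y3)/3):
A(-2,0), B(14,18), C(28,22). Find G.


Gx = (-2+14+28)/3 = 40/3 = 13.3333
Gy = (0+18+22)/3 = 40/3 = 13.3333

G = (13.3333, 13.3333)


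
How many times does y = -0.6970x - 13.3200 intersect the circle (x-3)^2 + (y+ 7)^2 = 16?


Substitute y = -0.6970x - 13.3200: (x-3)^2 + (-0.6970x- 13.3200+ 7)^2 = 16
Expand to Ax^2 + Bx + C = 0, where b-k = -6.32
A = 1+m^2 = 1.485809
B = 2(m(b-k) - h) = 2(-0.6970*(-6.32) - 3) = 2.81008
C = h^2 + (b-k)^2 - r^2 = 9 + 39.9424 - 16 = 32.9424
disc = B^2-4AC = 7.8965 - 195.7845 = -187.8880
disc < 0

0 intersection points


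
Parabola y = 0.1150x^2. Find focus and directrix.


a = 0.1150
1/(4a) = 2.1739
Focus = (0, 2.1739)
Directrix: y = -2.1739

Focus = (0, 2.1739), Directrix: y = -2.1739


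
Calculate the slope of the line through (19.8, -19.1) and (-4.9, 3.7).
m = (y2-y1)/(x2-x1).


dy = 3.7 + 19.1 = 22.8
dx = -4.9 - 19.8 = -24.7
m = 22.8/(-24.7) = -0.9231

m = -0.9231


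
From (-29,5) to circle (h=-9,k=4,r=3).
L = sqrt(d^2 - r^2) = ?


d = sqrt((-29+ 9)^2 + (5-4)^2) = sqrt(400+1) = 20.0250
L = sqrt(401.0000 - 9) = sqrt(392.0000) = 19.7990

19.7990


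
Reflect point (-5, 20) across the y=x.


Reflection rule for y=x: (y, x)
(-5, 20) -> (20, -5)

(20, -5)


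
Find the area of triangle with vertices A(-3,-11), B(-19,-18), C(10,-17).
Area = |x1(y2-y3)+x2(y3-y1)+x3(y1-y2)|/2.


-3*(-18+ 17) = 3
-19*(-17+ 11) = 114
10*(-11+ 18) = 70
sum = 187
Area = |187|/2 = 93.5000

93.5000 sq units


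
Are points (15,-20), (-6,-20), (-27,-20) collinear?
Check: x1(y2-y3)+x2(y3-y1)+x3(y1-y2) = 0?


15*(-20+ 20) - 6*(-20+ 20) - 27*(-20+ 20)
= 0 + 0 + 0 = 0

Yes, collinear (determinant = 0)


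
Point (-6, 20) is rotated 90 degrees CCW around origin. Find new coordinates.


cos(90) = 0, sin(90) = 1
x' = -6*0 - 20*1 = -20
y' = -6*1 + 20*0 = -6

(-20, -6)


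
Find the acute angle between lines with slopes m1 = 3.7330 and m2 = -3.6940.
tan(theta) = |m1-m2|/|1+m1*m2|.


m1-m2 = 7.427
1+m1*m2 = -12.789702
tan(theta) = |7.427/(-12.789702)| = 0.580702
theta = arctan(|7.427/(-12.789702)|) = 30.1438 degrees (acute angle)

30.1438 degrees


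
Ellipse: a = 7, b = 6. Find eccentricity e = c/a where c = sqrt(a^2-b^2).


c = sqrt(49-36) = sqrt(13) = 3.6056
e = c/a = sqrt(13)/7 = 0.5151

e = 0.5151


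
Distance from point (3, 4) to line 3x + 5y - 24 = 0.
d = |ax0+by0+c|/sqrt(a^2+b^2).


|3*3 + 5*4 - 24| = |5| = 5
sqrt(9 + 25) = sqrt(34) = 5.8310
d = 5/sqrt(34) = 0.8575

0.8575


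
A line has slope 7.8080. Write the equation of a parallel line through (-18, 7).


Parallel lines have equal slopes.
m2 = 7.8080
b2 = 7 - 7.8080*(-18) = 147.5440

y = 7.8080x + 147.5440


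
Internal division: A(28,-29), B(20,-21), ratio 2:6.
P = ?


Px = (2*20 + 6*28)/8 = 208/8 = 26.0000
Py = (2*(-21) + 6*(-29))/8 = -216/8 = -27.0000

P = (26.0000, -27.0000)


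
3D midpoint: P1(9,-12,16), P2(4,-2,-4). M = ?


Mx = (9+4)/2 = 6.5000
My = (-12- 2)/2 = -7.0000
Mz = (16- 4)/2 = 6.0000

M = (6.5000, -7.0000, 6.0000)


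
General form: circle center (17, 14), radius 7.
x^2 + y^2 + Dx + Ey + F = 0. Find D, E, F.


(x-17)^2 + (y-14)^2 = 7^2
D = -2h = -34, E = -2k = -28
F = h^2+k^2-r^2 = 289+196-49 = 436

D = -34, E = -28, F = 436


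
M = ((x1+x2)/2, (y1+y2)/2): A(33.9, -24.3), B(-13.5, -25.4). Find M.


Mx = (33.9 - 13.5)/2 = 20.4/2 = 10.2000
My = (-24.3 - 25.4)/2 = -49.7/2 = -24.8500

(10.2000, -24.8500)


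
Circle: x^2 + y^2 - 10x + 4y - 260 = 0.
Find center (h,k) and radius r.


h = -D/2 = 10/2 = 5
k = -E/2 = -4/2 = -2
r^2 = h^2 + k^2 - F = 25 + 4 + 260 = 289
r = 17

Center (5, -2), radius = 17


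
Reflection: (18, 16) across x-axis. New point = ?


Reflection rule for x-axis: (x, -y)
(18, 16) -> (18, -16)

(18, -16)


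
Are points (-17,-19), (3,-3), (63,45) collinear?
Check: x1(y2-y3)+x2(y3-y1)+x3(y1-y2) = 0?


-17*(-3-45) + 3*(45+ 19) + 63*(-19+ 3)
= 816 + 192 - 1008 = 0

Yes, collinear (determinant = 0)


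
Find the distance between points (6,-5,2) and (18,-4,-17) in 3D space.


dx=12, dy=1, dz=-19
d = sqrt(144+1+361) = sqrt(506) = 22.4944

22.4944


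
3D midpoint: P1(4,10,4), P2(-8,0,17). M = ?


Mx = (4- 8)/2 = -2.0000
My = (10+0)/2 = 5.0000
Mz = (4+17)/2 = 10.5000

M = (-2.0000, 5.0000, 10.5000)


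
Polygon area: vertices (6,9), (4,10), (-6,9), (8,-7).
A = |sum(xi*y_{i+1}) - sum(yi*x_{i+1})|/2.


sum(xi*y_{i+1}) = 6*10 + 4*9 - 6*(-7) + 8*9 = 210
sum(yi*x_{i+1}) = 9*4 + 10*(-6) + 9*8 - 7*6 = 6
Area = |210 - 6|/2 = 204/2 = 102.0000

102.0000 sq units


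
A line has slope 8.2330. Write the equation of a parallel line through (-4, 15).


Parallel lines have equal slopes.
m2 = 8.2330
b2 = 15 - 8.2330*(-4) = 47.9320

y = 8.2330x + 47.9320


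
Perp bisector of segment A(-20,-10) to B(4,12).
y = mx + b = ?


Midpoint = (-8, 1)
Slope of AB = dy/dx = 22/24 = 0.9167
Perp slope = -dx/dy = -24/22 = -1.0909
b = My - (perp slope)*Mx = 1 + (24*(-8))/22 = 1 - 8.7273 = -7.7273

y = -1.0909x - 7.7273


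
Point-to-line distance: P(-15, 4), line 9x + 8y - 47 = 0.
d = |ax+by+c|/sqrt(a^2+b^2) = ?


|9*(-15) + 8*4 - 47| = |-150| = 150
sqrt(81 + 64) = sqrt(145) = 12.0416
d = 150/sqrt(145) = 12.4568

12.4568


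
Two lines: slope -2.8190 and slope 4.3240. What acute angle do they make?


m1-m2 = -7.143
1+m1*m2 = -11.189356
tan(theta) = |-7.143/(-11.189356)| = 0.638375
theta = arctan(|-7.143/(-11.189356)|) = 32.5531 degrees (acute angle)

32.5531 degrees


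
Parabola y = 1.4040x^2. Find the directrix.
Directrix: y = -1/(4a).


a = 1.4040
1/(4a) = 0.1781
directrix: y = -0.1781 = -0.1781

y = -0.1781


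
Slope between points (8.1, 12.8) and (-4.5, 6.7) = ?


dy = 6.7 - 12.8 = -6.1
dx = -4.5 - 8.1 = -12.6
m = -6.1/(-12.6) = 0.4841

m = 0.4841


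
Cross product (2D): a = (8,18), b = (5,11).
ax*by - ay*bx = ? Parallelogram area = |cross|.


cross = 8*11 - 18*5 = 88 - 90 = -2
Parallelogram area = |-2| = 2

cross = -2, parallelogram area = 2


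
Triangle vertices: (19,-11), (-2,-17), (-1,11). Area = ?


19*(-17-11) = -532
-2*(11+ 11) = -44
-1*(-11+ 17) = -6
sum = -582
Area = |-582|/2 = 291.0000

291.0000 sq units


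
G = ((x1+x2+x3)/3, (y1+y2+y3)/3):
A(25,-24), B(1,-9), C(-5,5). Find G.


Gx = (25+1- 5)/3 = 21/3 = 7.0000
Gy = (-24- 9+5)/3 = -28/3 = -9.3333

G = (7.0000, -9.3333)


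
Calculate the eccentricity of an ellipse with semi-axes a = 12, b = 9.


c = sqrt(144-81) = sqrt(63) = 7.9373
e = c/a = sqrt(63)/12 = 0.6614

e = 0.6614


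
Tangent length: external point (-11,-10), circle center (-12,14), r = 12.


d = sqrt((-11+ 12)^2 + (-10-14)^2) = sqrt(1+576) = 24.0208
L = sqrt(577.0000 - 144) = sqrt(433.0000) = 20.8087

20.8087


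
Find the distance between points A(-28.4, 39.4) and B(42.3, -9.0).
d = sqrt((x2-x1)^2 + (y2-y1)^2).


dx = 42.3 + 28.4 = 70.7
dy = -9.0 - 39.4 = -48.4
d = sqrt(4998.49 + 2342.56) = sqrt(7341.05) = 85.6799

85.6799


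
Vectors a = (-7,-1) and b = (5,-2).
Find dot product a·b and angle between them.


a·b = -7*5 - 1*(-2) = -35 + 2 = -33
|a| = sqrt(49+1) = 7.0711
|b| = sqrt(25+4) = 5.3852
cos(theta) = -33/(sqrt(50)*sqrt(29)) = -33/sqrt(1450) = -0.866622
theta = arccos(-33/sqrt(1450)) = 150.0685 degrees

a·b = -33, theta = 150.0685 deg


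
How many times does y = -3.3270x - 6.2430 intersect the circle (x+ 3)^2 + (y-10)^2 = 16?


Substitute y = -3.3270x - 6.2430: (x+ 3)^2 + (-3.3270x- 6.2430-10)^2 = 16
Expand to Ax^2 + Bx + C = 0, where b-k = -16.243
A = 1+m^2 = 12.068929
B = 2(m(b-k) - h) = 2(-3.3270*(-16.243) + 3) = 114.080922
C = h^2 + (b-k)^2 - r^2 = 9 + 263.835049 - 16 = 256.835049
disc = B^2-4AC = 13014.4568 - 12398.8959 = 615.5609
disc > 0

2 intersection points


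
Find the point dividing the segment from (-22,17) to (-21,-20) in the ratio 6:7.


Px = (6*(-21) + 7*(-22))/13 = -280/13 = -21.5385
Py = (6*(-20) + 7*17)/13 = -1/13 = -0.0769

P = (-21.5385, -0.0769)


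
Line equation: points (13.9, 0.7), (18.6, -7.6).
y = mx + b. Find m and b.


m = (-8.3)/(4.7) = -1.7660
b = y1 - m*x1 = 0.7 - (-8.3*13.9)/(4.7) = 0.7 + 24.5468 = 25.2468

y = -1.7660x + 25.2468


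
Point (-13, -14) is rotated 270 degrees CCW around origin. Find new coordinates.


cos(270) = 0, sin(270) = -1
x' = -13*0 + 14*(-1) = -14
y' = -13*(-1) - 14*0 = 13

(-14, 13)


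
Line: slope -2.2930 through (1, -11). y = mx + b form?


y + 11 = -2.2930(x - 1)
y = -2.2930x - 11 + 2.2930*1
y = -2.2930x - 8.7070

y = -2.2930x - 8.7070


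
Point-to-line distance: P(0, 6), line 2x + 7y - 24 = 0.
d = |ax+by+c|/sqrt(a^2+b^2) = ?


|2*0 + 7*6 - 24| = |18| = 18
sqrt(4 + 49) = sqrt(53) = 7.2801
d = 18/sqrt(53) = 2.4725

2.4725


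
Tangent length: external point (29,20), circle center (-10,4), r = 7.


d = sqrt((29+ 10)^2 + (20-4)^2) = sqrt(1521+256) = 42.1545
L = sqrt(1777.0000 - 49) = sqrt(1728.0000) = 41.5692

41.5692


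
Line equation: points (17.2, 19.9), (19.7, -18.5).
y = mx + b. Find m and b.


m = (-38.4)/(2.5) = -15.3600
b = y1 - m*x1 = 19.9 - (-38.4*17.2)/(2.5) = 19.9 + 264.1920 = 284.0920

y = -15.3600x + 284.0920


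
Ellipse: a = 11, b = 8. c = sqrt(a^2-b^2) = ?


c^2 = 11^2 - 8^2 = 121 - 64 = 57
c = sqrt(57) = 7.5498

c = 7.5498


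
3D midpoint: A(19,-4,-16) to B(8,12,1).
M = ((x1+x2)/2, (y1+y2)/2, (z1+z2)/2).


Mx = (19+8)/2 = 13.5000
My = (-4+12)/2 = 4.0000
Mz = (-16+1)/2 = -7.5000

M = (13.5000, 4.0000, -7.5000)


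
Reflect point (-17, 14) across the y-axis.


Reflection rule for y-axis: (-x, y)
(-17, 14) -> (17, 14)

(17, 14)


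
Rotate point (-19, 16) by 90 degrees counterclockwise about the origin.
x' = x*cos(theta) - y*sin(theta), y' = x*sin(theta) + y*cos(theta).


cos(90) = 0, sin(90) = 1
x' = -19*0 - 16*1 = -16
y' = -19*1 + 16*0 = -19

(-16, -19)


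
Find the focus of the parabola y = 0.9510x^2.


a = 0.9510
4a = 3.8040
focus = (0, 1/3.8040) = (0, 0.2629)

Focus = (0, 0.2629)


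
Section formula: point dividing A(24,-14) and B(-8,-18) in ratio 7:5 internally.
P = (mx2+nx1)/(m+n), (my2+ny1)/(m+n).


Px = (7*(-8) + 5*24)/12 = 64/12 = 5.3333
Py = (7*(-18) + 5*(-14))/12 = -196/12 = -16.3333

P = (5.3333, -16.3333)


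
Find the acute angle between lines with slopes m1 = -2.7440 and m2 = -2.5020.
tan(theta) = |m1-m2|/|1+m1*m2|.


m1-m2 = -0.242
1+m1*m2 = 7.865488
tan(theta) = |-0.242/7.865488| = 0.030767
theta = arctan(|-0.242/7.865488|) = 1.7623 degrees (acute angle)

1.7623 degrees


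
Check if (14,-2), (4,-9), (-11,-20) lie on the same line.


14*(-9+ 20) + 4*(-20+ 2) - 11*(-2+ 9)
= 154 - 72 - 77 = 5

No, not collinear (determinant = 5)


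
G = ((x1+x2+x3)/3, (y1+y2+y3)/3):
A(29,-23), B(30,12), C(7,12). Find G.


Gx = (29+30+7)/3 = 66/3 = 22.0000
Gy = (-23+12+12)/3 = 1/3 = 0.3333

G = (22.0000, 0.3333)


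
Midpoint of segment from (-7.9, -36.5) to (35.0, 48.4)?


Mx = (-7.9 + 35.0)/2 = 27.1/2 = 13.5500
My = (-36.5 + 48.4)/2 = 11.9/2 = 5.9500

(13.5500, 5.9500)


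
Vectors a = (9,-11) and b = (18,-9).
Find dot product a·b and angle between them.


a·b = 9*18 - 11*(-9) = 162 + 99 = 261
|a| = sqrt(81+121) = 14.2127
|b| = sqrt(324+81) = 20.1246
cos(theta) = 261/(sqrt(202)*sqrt(405)) = 261/sqrt(81810) = 0.912509
theta = arccos(261/sqrt(81810)) = 24.1455 degrees

a·b = 261, theta = 24.1455 deg


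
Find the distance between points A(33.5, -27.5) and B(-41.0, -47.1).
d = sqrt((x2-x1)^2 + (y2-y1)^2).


dx = -41.0 - 33.5 = -74.5
dy = -47.1 + 27.5 = -19.6
d = sqrt(5550.25 + 384.16) = sqrt(5934.41) = 77.0351

77.0351


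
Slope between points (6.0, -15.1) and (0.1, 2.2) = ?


dy = 2.2 + 15.1 = 17.3
dx = 0.1 - 6.0 = -5.9
m = 17.3/(-5.9) = -2.9322

m = -2.9322


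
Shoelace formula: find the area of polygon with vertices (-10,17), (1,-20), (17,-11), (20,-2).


sum(xi*y_{i+1}) = -10*(-20) + 1*(-11) + 17*(-2) + 20*17 = 495
sum(yi*x_{i+1}) = 17*1 - 20*17 - 11*20 - 2*(-10) = -523
Area = |495 + 523|/2 = 1018/2 = 509.0000

509.0000 sq units


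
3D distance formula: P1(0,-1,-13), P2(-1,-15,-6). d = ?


dx=-1, dy=-14, dz=7
d = sqrt(1+196+49) = sqrt(246) = 15.6844

15.6844


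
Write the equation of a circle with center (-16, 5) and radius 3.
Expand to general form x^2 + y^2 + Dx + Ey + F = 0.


(x+ 16)^2 + (y-5)^2 = 3^2
D = -2h = 32, E = -2k = -10
F = h^2+k^2-r^2 = 256+25-9 = 272

x^2 + y^2 + 32x - 10y + 272 = 0


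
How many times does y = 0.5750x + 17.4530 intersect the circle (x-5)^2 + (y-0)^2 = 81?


Substitute y = 0.5750x + 17.4530: (x-5)^2 + (0.5750x+17.4530-0)^2 = 81
Expand to Ax^2 + Bx + C = 0, where b-k = 17.453
A = 1+m^2 = 1.330625
B = 2(m(b-k) - h) = 2(0.5750*17.453 - 5) = 10.07095
C = h^2 + (b-k)^2 - r^2 = 25 + 304.607209 - 81 = 248.607209
disc = B^2-4AC = 101.4240 - 1323.2119 = -1221.7879
disc < 0

0 intersection points


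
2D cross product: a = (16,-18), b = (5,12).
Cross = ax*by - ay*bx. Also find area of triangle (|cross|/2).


cross = 16*12 + 18*5 = 192 + 90 = 282
Triangle area = |282|/2 = 282/2 = 141.0000

cross = 282, triangle area = 141.0000


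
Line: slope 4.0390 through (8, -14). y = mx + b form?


y + 14 = 4.0390(x - 8)
y = 4.0390x - 14 - 4.0390*8
y = 4.0390x - 46.3120

y = 4.0390x - 46.3120


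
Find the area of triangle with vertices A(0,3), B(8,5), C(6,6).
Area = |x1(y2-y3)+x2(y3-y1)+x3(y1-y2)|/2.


0*(5-6) = 0
8*(6-3) = 24
6*(3-5) = -12
sum = 12
Area = |12|/2 = 6.0000

6.0000 sq units


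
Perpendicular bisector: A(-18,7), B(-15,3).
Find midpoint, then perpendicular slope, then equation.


Midpoint = (-16.5, 5)
Slope of AB = dy/dx = -4/3 = -1.3333
Perp slope = -dx/dy = 3/4 = 0.7500
b = My - (perp slope)*Mx = 5 + (3*(-16.5))/(-4) = 5 + 12.3750 = 17.3750

y = 0.7500x + 17.3750


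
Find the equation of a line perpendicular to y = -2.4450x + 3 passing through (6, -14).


Perpendicular slope = -1/m1 = -1/(-2.4450) = 0.4090
b2 = y0 - m2*x0 = -14 + 6/(-2.4450) = -14 - 2.4540 = -16.4540

y = 0.4090x - 16.4540


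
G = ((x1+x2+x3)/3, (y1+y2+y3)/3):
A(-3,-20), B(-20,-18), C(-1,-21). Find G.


Gx = (-3- 20- 1)/3 = -24/3 = -8.0000
Gy = (-20- 18- 21)/3 = -59/3 = -19.6667

G = (-8.0000, -19.6667)


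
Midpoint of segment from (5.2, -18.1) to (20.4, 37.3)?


Mx = (5.2 + 20.4)/2 = 25.6/2 = 12.8000
My = (-18.1 + 37.3)/2 = 19.2/2 = 9.6000

(12.8000, 9.6000)


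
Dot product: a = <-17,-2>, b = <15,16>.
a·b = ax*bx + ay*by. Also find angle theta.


a·b = -17*15 - 2*16 = -255 - 32 = -287
|a| = sqrt(289+4) = 17.1172
|b| = sqrt(225+256) = 21.9317
cos(theta) = -287/(sqrt(293)*sqrt(481)) = -287/sqrt(140933) = -0.764497
theta = arccos(-287/sqrt(140933)) = 139.8622 degrees

a·b = -287, theta = 139.8622 deg


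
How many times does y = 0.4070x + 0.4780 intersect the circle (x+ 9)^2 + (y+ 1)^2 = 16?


Substitute y = 0.4070x + 0.4780: (x+ 9)^2 + (0.4070x+0.4780+ 1)^2 = 16
Expand to Ax^2 + Bx + C = 0, where b-k = 1.478
A = 1+m^2 = 1.165649
B = 2(m(b-k) - h) = 2(0.4070*1.478 + 9) = 19.203092
C = h^2 + (b-k)^2 - r^2 = 81 + 2.184484 - 16 = 67.184484
disc = B^2-4AC = 368.7587 - 313.2541 = 55.5046
disc > 0

2 intersection points


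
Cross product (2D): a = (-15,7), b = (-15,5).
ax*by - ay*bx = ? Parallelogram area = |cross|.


cross = -15*5 - 7*(-15) = -75 + 105 = 30
Parallelogram area = |30| = 30

cross = 30, parallelogram area = 30


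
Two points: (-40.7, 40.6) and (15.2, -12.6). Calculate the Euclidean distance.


dx = 15.2 + 40.7 = 55.9
dy = -12.6 - 40.6 = -53.2
d = sqrt(3124.81 + 2830.24) = sqrt(5955.05) = 77.1690

77.1690


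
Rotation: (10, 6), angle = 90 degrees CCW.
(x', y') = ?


cos(90) = 0, sin(90) = 1
x' = 10*0 - 6*1 = -6
y' = 10*1 + 6*0 = 10

(-6, 10)


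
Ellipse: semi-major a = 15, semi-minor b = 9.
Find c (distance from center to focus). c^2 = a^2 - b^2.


c^2 = 15^2 - 9^2 = 225 - 81 = 144
c = sqrt(144) = 12.0000

c = 12.0000


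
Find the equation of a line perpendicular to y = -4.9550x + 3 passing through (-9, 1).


Perpendicular slope = -1/m1 = -1/(-4.9550) = 0.2018
b2 = y0 - m2*x0 = 1 - 9/(-4.9550) = 1 + 1.8163 = 2.8163

y = 0.2018x + 2.8163


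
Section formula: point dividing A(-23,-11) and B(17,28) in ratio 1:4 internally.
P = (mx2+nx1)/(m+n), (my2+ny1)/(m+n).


Px = (1*17 + 4*(-23))/5 = -75/5 = -15.0000
Py = (1*28 + 4*(-11))/5 = -16/5 = -3.2000

P = (-15.0000, -3.2000)


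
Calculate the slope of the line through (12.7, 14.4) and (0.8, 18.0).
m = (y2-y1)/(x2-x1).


dy = 18.0 - 14.4 = 3.6
dx = 0.8 - 12.7 = -11.9
m = 3.6/(-11.9) = -0.3025

m = -0.3025


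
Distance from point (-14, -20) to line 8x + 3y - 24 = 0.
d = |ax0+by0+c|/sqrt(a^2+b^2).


|8*(-14) + 3*(-20) - 24| = |-196| = 196
sqrt(64 + 9) = sqrt(73) = 8.5440
d = 196/sqrt(73) = 22.9401

22.9401


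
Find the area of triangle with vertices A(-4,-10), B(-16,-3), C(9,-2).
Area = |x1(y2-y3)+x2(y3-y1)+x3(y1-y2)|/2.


-4*(-3+ 2) = 4
-16*(-2+ 10) = -128
9*(-10+ 3) = -63
sum = -187
Area = |-187|/2 = 93.5000

93.5000 sq units


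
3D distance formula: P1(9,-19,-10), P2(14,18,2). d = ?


dx=5, dy=37, dz=12
d = sqrt(25+1369+144) = sqrt(1538) = 39.2173

39.2173


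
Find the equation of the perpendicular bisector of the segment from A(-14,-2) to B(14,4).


Midpoint = (0, 1)
Slope of AB = dy/dx = 6/28 = 0.2143
Perp slope = -dx/dy = -28/6 = -4.6667
b = My - (perp slope)*Mx = 1 + (28*0)/6 = 1 + 0 = 1.0000

y = -4.6667x + 1.0000


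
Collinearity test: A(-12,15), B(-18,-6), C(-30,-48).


-12*(-6+ 48) - 18*(-48-15) - 30*(15+ 6)
= -504 + 1134 - 630 = 0

Yes, collinear (determinant = 0)


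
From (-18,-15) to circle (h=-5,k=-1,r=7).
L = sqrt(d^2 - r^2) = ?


d = sqrt((-18+ 5)^2 + (-15+ 1)^2) = sqrt(169+196) = 19.1050
L = sqrt(365.0000 - 49) = sqrt(316.0000) = 17.7764

17.7764


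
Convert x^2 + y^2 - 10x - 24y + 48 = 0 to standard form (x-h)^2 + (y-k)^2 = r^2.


h = -D/2 = 10/2 = 5
k = -E/2 = 24/2 = 12
r^2 = h^2 + k^2 - F = 25 + 144 - 48 = 121
r = 11

Center (5, 12), radius = 11


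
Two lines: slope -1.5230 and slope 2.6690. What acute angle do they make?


m1-m2 = -4.192
1+m1*m2 = -3.064887
tan(theta) = |-4.192/(-3.064887)| = 1.367750
theta = arctan(|-4.192/(-3.064887)|) = 53.8284 degrees (acute angle)

53.8284 degrees


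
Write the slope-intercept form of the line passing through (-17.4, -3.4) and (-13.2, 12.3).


m = (15.7)/(4.2) = 3.7381
b = y1 - m*x1 = -3.4 - (15.7*(-17.4))/(4.2) = -3.4 + 65.0429 = 61.6429

y = 3.7381x + 61.6429
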